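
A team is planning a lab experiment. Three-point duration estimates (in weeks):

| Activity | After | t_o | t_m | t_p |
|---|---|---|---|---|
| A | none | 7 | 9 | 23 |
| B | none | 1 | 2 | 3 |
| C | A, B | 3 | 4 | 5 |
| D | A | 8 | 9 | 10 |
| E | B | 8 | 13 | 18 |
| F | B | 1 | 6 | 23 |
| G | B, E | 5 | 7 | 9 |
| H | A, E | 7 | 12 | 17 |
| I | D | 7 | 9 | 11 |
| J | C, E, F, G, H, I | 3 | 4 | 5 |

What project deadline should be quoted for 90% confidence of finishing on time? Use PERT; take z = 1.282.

36.6 weeks

te_A = (7 + 4·9 + 23)/6 = 66/6 = 11; σ²_A = ((23−7)/6)² = 7.111
te_B = (1 + 4·2 + 3)/6 = 12/6 = 2; σ²_B = ((3−1)/6)² = 0.111
te_C = (3 + 4·4 + 5)/6 = 24/6 = 4; σ²_C = ((5−3)/6)² = 0.111
te_D = (8 + 4·9 + 10)/6 = 54/6 = 9; σ²_D = ((10−8)/6)² = 0.111
te_E = (8 + 4·13 + 18)/6 = 78/6 = 13; σ²_E = ((18−8)/6)² = 2.778
te_F = (1 + 4·6 + 23)/6 = 48/6 = 8; σ²_F = ((23−1)/6)² = 13.444
te_G = (5 + 4·7 + 9)/6 = 42/6 = 7; σ²_G = ((9−5)/6)² = 0.444
te_H = (7 + 4·12 + 17)/6 = 72/6 = 12; σ²_H = ((17−7)/6)² = 2.778
te_I = (7 + 4·9 + 11)/6 = 54/6 = 9; σ²_I = ((11−7)/6)² = 0.444
te_J = (3 + 4·4 + 5)/6 = 24/6 = 4; σ²_J = ((5−3)/6)² = 0.111

Forward pass:
ES_A = 0; EF_A = 11
ES_B = 0; EF_B = 2
ES_C = max(EF_A=11, EF_B=2) = 11; EF_C = 11+4 = 15
ES_D = 11; EF_D = 11+9 = 20
ES_E = 2; EF_E = 2+13 = 15
ES_F = 2; EF_F = 2+8 = 10
ES_G = max(EF_B=2, EF_E=15) = 15; EF_G = 15+7 = 22
ES_H = max(EF_A=11, EF_E=15) = 15; EF_H = 15+12 = 27
ES_I = 20; EF_I = 20+9 = 29
ES_J = max(EF_C=15, EF_E=15, EF_F=10, EF_G=22, EF_H=27, EF_I=29) = 29; EF_J = 29+4 = 33
Expected project duration μ = 33 weeks. Critical path: A → D → I → J.

Variance along critical path = 7.111 + 0.111 + 0.444 + 0.111 = 7.778; σ = 2.789 weeks.
D = μ + z·σ = 33 + 1.282·2.789 = 36.6 weeks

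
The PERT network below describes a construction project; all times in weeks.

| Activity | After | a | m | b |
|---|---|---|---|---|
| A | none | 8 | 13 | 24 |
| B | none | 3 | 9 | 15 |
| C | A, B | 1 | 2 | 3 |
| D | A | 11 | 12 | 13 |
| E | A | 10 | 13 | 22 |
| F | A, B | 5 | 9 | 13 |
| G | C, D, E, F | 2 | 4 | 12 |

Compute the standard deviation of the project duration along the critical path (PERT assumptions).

te_A = (8 + 4·13 + 24)/6 = 84/6 = 14; σ²_A = ((24−8)/6)² = 7.111
te_B = (3 + 4·9 + 15)/6 = 54/6 = 9; σ²_B = ((15−3)/6)² = 4.000
te_C = (1 + 4·2 + 3)/6 = 12/6 = 2; σ²_C = ((3−1)/6)² = 0.111
te_D = (11 + 4·12 + 13)/6 = 72/6 = 12; σ²_D = ((13−11)/6)² = 0.111
te_E = (10 + 4·13 + 22)/6 = 84/6 = 14; σ²_E = ((22−10)/6)² = 4.000
te_F = (5 + 4·9 + 13)/6 = 54/6 = 9; σ²_F = ((13−5)/6)² = 1.778
te_G = (2 + 4·4 + 12)/6 = 30/6 = 5; σ²_G = ((12−2)/6)² = 2.778

Forward pass:
ES_A = 0; EF_A = 14
ES_B = 0; EF_B = 9
ES_C = max(EF_A=14, EF_B=9) = 14; EF_C = 14+2 = 16
ES_D = 14; EF_D = 14+12 = 26
ES_E = 14; EF_E = 14+14 = 28
ES_F = max(EF_A=14, EF_B=9) = 14; EF_F = 14+9 = 23
ES_G = max(EF_C=16, EF_D=26, EF_E=28, EF_F=23) = 28; EF_G = 28+5 = 33
Expected project duration μ = 33 weeks. Critical path: A → E → G.

Variance along critical path = 7.111 + 4.000 + 2.778 = 13.889
σ = √13.889 = 3.727 weeks

3.73 weeks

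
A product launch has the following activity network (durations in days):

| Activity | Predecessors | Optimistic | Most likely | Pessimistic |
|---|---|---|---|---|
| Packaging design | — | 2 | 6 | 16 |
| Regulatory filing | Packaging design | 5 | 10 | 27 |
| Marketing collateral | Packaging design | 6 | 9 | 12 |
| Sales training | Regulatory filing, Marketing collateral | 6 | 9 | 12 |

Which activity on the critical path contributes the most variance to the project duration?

te_Packaging design = (2 + 4·6 + 16)/6 = 42/6 = 7; σ²_Packaging design = ((16−2)/6)² = 5.444
te_Regulatory filing = (5 + 4·10 + 27)/6 = 72/6 = 12; σ²_Regulatory filing = ((27−5)/6)² = 13.444
te_Marketing collateral = (6 + 4·9 + 12)/6 = 54/6 = 9; σ²_Marketing collateral = ((12−6)/6)² = 1.000
te_Sales training = (6 + 4·9 + 12)/6 = 54/6 = 9; σ²_Sales training = ((12−6)/6)² = 1.000

Forward pass:
ES_Packaging design = 0; EF_Packaging design = 7
ES_Regulatory filing = 7; EF_Regulatory filing = 7+12 = 19
ES_Marketing collateral = 7; EF_Marketing collateral = 7+9 = 16
ES_Sales training = max(EF_Regulatory filing=19, EF_Marketing collateral=16) = 19; EF_Sales training = 19+9 = 28
Expected project duration μ = 28 days. Critical path: Packaging design → Regulatory filing → Sales training.

Variances on critical path: σ²_Packaging design=5.444, σ²_Regulatory filing=13.444, σ²_Sales training=1.000.
Largest is σ²_Regulatory filing = 13.444.

Regulatory filing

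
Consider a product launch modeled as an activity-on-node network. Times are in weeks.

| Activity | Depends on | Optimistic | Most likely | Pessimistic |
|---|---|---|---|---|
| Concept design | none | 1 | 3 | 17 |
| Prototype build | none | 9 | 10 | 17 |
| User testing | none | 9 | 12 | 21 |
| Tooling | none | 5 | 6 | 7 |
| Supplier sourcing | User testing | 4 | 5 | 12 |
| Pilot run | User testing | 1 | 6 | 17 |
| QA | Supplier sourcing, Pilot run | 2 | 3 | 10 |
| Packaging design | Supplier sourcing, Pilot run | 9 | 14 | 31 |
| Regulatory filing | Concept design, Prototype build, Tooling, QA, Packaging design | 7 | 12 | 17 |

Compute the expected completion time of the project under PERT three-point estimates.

48 weeks

te_Concept design = (1 + 4·3 + 17)/6 = 30/6 = 5
te_Prototype build = (9 + 4·10 + 17)/6 = 66/6 = 11
te_User testing = (9 + 4·12 + 21)/6 = 78/6 = 13
te_Tooling = (5 + 4·6 + 7)/6 = 36/6 = 6
te_Supplier sourcing = (4 + 4·5 + 12)/6 = 36/6 = 6
te_Pilot run = (1 + 4·6 + 17)/6 = 42/6 = 7
te_QA = (2 + 4·3 + 10)/6 = 24/6 = 4
te_Packaging design = (9 + 4·14 + 31)/6 = 96/6 = 16
te_Regulatory filing = (7 + 4·12 + 17)/6 = 72/6 = 12

Forward pass:
ES_Concept design = 0; EF_Concept design = 5
ES_Prototype build = 0; EF_Prototype build = 11
ES_User testing = 0; EF_User testing = 13
ES_Tooling = 0; EF_Tooling = 6
ES_Supplier sourcing = 13; EF_Supplier sourcing = 13+6 = 19
ES_Pilot run = 13; EF_Pilot run = 13+7 = 20
ES_QA = max(EF_Supplier sourcing=19, EF_Pilot run=20) = 20; EF_QA = 20+4 = 24
ES_Packaging design = max(EF_Supplier sourcing=19, EF_Pilot run=20) = 20; EF_Packaging design = 20+16 = 36
ES_Regulatory filing = max(EF_Concept design=5, EF_Prototype build=11, EF_Tooling=6, EF_QA=24, EF_Packaging design=36) = 36; EF_Regulatory filing = 36+12 = 48
Expected project duration μ = 48 weeks. Critical path: User testing → Pilot run → Packaging design → Regulatory filing.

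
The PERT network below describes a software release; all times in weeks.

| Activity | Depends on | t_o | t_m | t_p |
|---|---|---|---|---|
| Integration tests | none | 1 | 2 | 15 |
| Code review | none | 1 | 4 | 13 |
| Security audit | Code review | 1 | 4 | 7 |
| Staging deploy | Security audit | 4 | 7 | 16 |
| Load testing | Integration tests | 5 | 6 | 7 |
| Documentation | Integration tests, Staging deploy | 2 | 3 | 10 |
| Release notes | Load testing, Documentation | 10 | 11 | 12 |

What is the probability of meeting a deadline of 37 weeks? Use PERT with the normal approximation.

te_Integration tests = (1 + 4·2 + 15)/6 = 24/6 = 4; σ²_Integration tests = ((15−1)/6)² = 5.444
te_Code review = (1 + 4·4 + 13)/6 = 30/6 = 5; σ²_Code review = ((13−1)/6)² = 4.000
te_Security audit = (1 + 4·4 + 7)/6 = 24/6 = 4; σ²_Security audit = ((7−1)/6)² = 1.000
te_Staging deploy = (4 + 4·7 + 16)/6 = 48/6 = 8; σ²_Staging deploy = ((16−4)/6)² = 4.000
te_Load testing = (5 + 4·6 + 7)/6 = 36/6 = 6; σ²_Load testing = ((7−5)/6)² = 0.111
te_Documentation = (2 + 4·3 + 10)/6 = 24/6 = 4; σ²_Documentation = ((10−2)/6)² = 1.778
te_Release notes = (10 + 4·11 + 12)/6 = 66/6 = 11; σ²_Release notes = ((12−10)/6)² = 0.111

Forward pass:
ES_Integration tests = 0; EF_Integration tests = 4
ES_Code review = 0; EF_Code review = 5
ES_Security audit = 5; EF_Security audit = 5+4 = 9
ES_Staging deploy = 9; EF_Staging deploy = 9+8 = 17
ES_Load testing = 4; EF_Load testing = 4+6 = 10
ES_Documentation = max(EF_Integration tests=4, EF_Staging deploy=17) = 17; EF_Documentation = 17+4 = 21
ES_Release notes = max(EF_Load testing=10, EF_Documentation=21) = 21; EF_Release notes = 21+11 = 32
Expected project duration μ = 32 weeks. Critical path: Code review → Security audit → Staging deploy → Documentation → Release notes.

Variance along critical path = 4.000 + 1.000 + 4.000 + 1.778 + 0.111 = 10.889; σ = √10.889 = 3.300 weeks.
Z = (37 − 32) / 3.300 = 1.515
P(T ≤ 37) = Φ(1.515) ≈ 0.935

0.935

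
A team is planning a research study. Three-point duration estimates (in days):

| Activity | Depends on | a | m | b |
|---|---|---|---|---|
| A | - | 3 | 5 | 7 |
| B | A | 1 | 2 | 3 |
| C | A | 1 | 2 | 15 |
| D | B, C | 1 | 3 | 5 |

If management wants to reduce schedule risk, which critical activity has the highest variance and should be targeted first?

C

te_A = (3 + 4·5 + 7)/6 = 30/6 = 5; σ²_A = ((7−3)/6)² = 0.444
te_B = (1 + 4·2 + 3)/6 = 12/6 = 2; σ²_B = ((3−1)/6)² = 0.111
te_C = (1 + 4·2 + 15)/6 = 24/6 = 4; σ²_C = ((15−1)/6)² = 5.444
te_D = (1 + 4·3 + 5)/6 = 18/6 = 3; σ²_D = ((5−1)/6)² = 0.444

Forward pass:
ES_A = 0; EF_A = 5
ES_B = 5; EF_B = 5+2 = 7
ES_C = 5; EF_C = 5+4 = 9
ES_D = max(EF_B=7, EF_C=9) = 9; EF_D = 9+3 = 12
Expected project duration μ = 12 days. Critical path: A → C → D.

Variances on critical path: σ²_A=0.444, σ²_C=5.444, σ²_D=0.444.
Largest is σ²_C = 5.444.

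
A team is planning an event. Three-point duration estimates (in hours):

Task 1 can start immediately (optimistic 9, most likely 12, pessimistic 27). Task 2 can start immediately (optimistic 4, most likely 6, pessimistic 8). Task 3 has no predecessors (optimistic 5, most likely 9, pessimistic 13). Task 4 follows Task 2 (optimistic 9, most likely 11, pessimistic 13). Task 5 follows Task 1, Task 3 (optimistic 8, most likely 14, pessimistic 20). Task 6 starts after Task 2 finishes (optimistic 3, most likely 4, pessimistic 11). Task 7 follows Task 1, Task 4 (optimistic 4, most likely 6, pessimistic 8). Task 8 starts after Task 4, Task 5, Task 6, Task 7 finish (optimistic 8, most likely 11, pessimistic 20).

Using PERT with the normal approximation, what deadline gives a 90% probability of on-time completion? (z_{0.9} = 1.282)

45.3 hours

te_Task 1 = (9 + 4·12 + 27)/6 = 84/6 = 14; σ²_Task 1 = ((27−9)/6)² = 9.000
te_Task 2 = (4 + 4·6 + 8)/6 = 36/6 = 6; σ²_Task 2 = ((8−4)/6)² = 0.444
te_Task 3 = (5 + 4·9 + 13)/6 = 54/6 = 9; σ²_Task 3 = ((13−5)/6)² = 1.778
te_Task 4 = (9 + 4·11 + 13)/6 = 66/6 = 11; σ²_Task 4 = ((13−9)/6)² = 0.444
te_Task 5 = (8 + 4·14 + 20)/6 = 84/6 = 14; σ²_Task 5 = ((20−8)/6)² = 4.000
te_Task 6 = (3 + 4·4 + 11)/6 = 30/6 = 5; σ²_Task 6 = ((11−3)/6)² = 1.778
te_Task 7 = (4 + 4·6 + 8)/6 = 36/6 = 6; σ²_Task 7 = ((8−4)/6)² = 0.444
te_Task 8 = (8 + 4·11 + 20)/6 = 72/6 = 12; σ²_Task 8 = ((20−8)/6)² = 4.000

Forward pass:
ES_Task 1 = 0; EF_Task 1 = 14
ES_Task 2 = 0; EF_Task 2 = 6
ES_Task 3 = 0; EF_Task 3 = 9
ES_Task 4 = 6; EF_Task 4 = 6+11 = 17
ES_Task 5 = max(EF_Task 1=14, EF_Task 3=9) = 14; EF_Task 5 = 14+14 = 28
ES_Task 6 = 6; EF_Task 6 = 6+5 = 11
ES_Task 7 = max(EF_Task 1=14, EF_Task 4=17) = 17; EF_Task 7 = 17+6 = 23
ES_Task 8 = max(EF_Task 4=17, EF_Task 5=28, EF_Task 6=11, EF_Task 7=23) = 28; EF_Task 8 = 28+12 = 40
Expected project duration μ = 40 hours. Critical path: Task 1 → Task 5 → Task 8.

Variance along critical path = 9.000 + 4.000 + 4.000 = 17.000; σ = 4.123 hours.
D = μ + z·σ = 40 + 1.282·4.123 = 45.3 hours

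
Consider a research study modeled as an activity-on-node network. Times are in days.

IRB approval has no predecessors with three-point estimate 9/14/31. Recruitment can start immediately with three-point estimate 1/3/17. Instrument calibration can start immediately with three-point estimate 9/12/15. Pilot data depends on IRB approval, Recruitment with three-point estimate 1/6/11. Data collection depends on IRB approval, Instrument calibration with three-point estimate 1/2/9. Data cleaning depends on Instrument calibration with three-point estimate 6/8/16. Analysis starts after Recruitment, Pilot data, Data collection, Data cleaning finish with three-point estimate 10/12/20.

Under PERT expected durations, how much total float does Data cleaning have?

te_IRB approval = (9 + 4·14 + 31)/6 = 96/6 = 16
te_Recruitment = (1 + 4·3 + 17)/6 = 30/6 = 5
te_Instrument calibration = (9 + 4·12 + 15)/6 = 72/6 = 12
te_Pilot data = (1 + 4·6 + 11)/6 = 36/6 = 6
te_Data collection = (1 + 4·2 + 9)/6 = 18/6 = 3
te_Data cleaning = (6 + 4·8 + 16)/6 = 54/6 = 9
te_Analysis = (10 + 4·12 + 20)/6 = 78/6 = 13

Forward pass:
ES_IRB approval = 0; EF_IRB approval = 16
ES_Recruitment = 0; EF_Recruitment = 5
ES_Instrument calibration = 0; EF_Instrument calibration = 12
ES_Pilot data = max(EF_IRB approval=16, EF_Recruitment=5) = 16; EF_Pilot data = 16+6 = 22
ES_Data collection = max(EF_IRB approval=16, EF_Instrument calibration=12) = 16; EF_Data collection = 16+3 = 19
ES_Data cleaning = 12; EF_Data cleaning = 12+9 = 21
ES_Analysis = max(EF_Recruitment=5, EF_Pilot data=22, EF_Data collection=19, EF_Data cleaning=21) = 22; EF_Analysis = 22+13 = 35
Expected project duration μ = 35 days. Critical path: IRB approval → Pilot data → Analysis.

Backward pass:
LF_Analysis = 35; LS_Analysis = 35−13 = 22
LF_Data cleaning = LS_Analysis = 22; LS_Data cleaning = 22−9 = 13
LF_Data collection = LS_Analysis = 22; LS_Data collection = 22−3 = 19
LF_Pilot data = LS_Analysis = 22; LS_Pilot data = 22−6 = 16
LF_Instrument calibration = min(LS_Data collection=19, LS_Data cleaning=13) = 13; LS_Instrument calibration = 13−12 = 1
LF_Recruitment = min(LS_Pilot data=16, LS_Analysis=22) = 16; LS_Recruitment = 16−5 = 11
LF_IRB approval = min(LS_Pilot data=16, LS_Data collection=19) = 16; LS_IRB approval = 16−16 = 0
Slack_Data cleaning = LS_Data cleaning − ES_Data cleaning = 13 − 12 = 1

1 days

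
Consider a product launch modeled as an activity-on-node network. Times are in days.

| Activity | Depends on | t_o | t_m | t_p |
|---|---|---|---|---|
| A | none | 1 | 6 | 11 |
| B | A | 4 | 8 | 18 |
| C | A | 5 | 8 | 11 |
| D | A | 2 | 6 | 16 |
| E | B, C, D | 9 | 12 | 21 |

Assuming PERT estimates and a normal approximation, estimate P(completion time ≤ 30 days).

te_A = (1 + 4·6 + 11)/6 = 36/6 = 6; σ²_A = ((11−1)/6)² = 2.778
te_B = (4 + 4·8 + 18)/6 = 54/6 = 9; σ²_B = ((18−4)/6)² = 5.444
te_C = (5 + 4·8 + 11)/6 = 48/6 = 8; σ²_C = ((11−5)/6)² = 1.000
te_D = (2 + 4·6 + 16)/6 = 42/6 = 7; σ²_D = ((16−2)/6)² = 5.444
te_E = (9 + 4·12 + 21)/6 = 78/6 = 13; σ²_E = ((21−9)/6)² = 4.000

Forward pass:
ES_A = 0; EF_A = 6
ES_B = 6; EF_B = 6+9 = 15
ES_C = 6; EF_C = 6+8 = 14
ES_D = 6; EF_D = 6+7 = 13
ES_E = max(EF_B=15, EF_C=14, EF_D=13) = 15; EF_E = 15+13 = 28
Expected project duration μ = 28 days. Critical path: A → B → E.

Variance along critical path = 2.778 + 5.444 + 4.000 = 12.222; σ = √12.222 = 3.496 days.
Z = (30 − 28) / 3.496 = 0.572
P(T ≤ 30) = Φ(0.572) ≈ 0.716

0.716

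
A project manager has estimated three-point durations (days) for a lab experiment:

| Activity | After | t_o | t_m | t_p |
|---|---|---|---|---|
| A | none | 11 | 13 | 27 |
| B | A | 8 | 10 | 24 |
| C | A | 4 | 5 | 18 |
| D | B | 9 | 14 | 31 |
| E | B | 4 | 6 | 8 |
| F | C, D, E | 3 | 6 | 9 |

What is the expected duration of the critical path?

te_A = (11 + 4·13 + 27)/6 = 90/6 = 15
te_B = (8 + 4·10 + 24)/6 = 72/6 = 12
te_C = (4 + 4·5 + 18)/6 = 42/6 = 7
te_D = (9 + 4·14 + 31)/6 = 96/6 = 16
te_E = (4 + 4·6 + 8)/6 = 36/6 = 6
te_F = (3 + 4·6 + 9)/6 = 36/6 = 6

Forward pass:
ES_A = 0; EF_A = 15
ES_B = 15; EF_B = 15+12 = 27
ES_C = 15; EF_C = 15+7 = 22
ES_D = 27; EF_D = 27+16 = 43
ES_E = 27; EF_E = 27+6 = 33
ES_F = max(EF_C=22, EF_D=43, EF_E=33) = 43; EF_F = 43+6 = 49
Expected project duration μ = 49 days. Critical path: A → B → D → F.

49 days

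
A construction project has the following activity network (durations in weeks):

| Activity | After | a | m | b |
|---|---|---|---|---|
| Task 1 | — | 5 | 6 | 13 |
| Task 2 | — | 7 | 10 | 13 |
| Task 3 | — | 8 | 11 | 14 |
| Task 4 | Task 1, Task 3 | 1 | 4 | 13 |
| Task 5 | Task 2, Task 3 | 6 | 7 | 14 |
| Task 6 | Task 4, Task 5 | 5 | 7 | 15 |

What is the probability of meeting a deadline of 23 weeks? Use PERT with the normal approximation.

te_Task 1 = (5 + 4·6 + 13)/6 = 42/6 = 7; σ²_Task 1 = ((13−5)/6)² = 1.778
te_Task 2 = (7 + 4·10 + 13)/6 = 60/6 = 10; σ²_Task 2 = ((13−7)/6)² = 1.000
te_Task 3 = (8 + 4·11 + 14)/6 = 66/6 = 11; σ²_Task 3 = ((14−8)/6)² = 1.000
te_Task 4 = (1 + 4·4 + 13)/6 = 30/6 = 5; σ²_Task 4 = ((13−1)/6)² = 4.000
te_Task 5 = (6 + 4·7 + 14)/6 = 48/6 = 8; σ²_Task 5 = ((14−6)/6)² = 1.778
te_Task 6 = (5 + 4·7 + 15)/6 = 48/6 = 8; σ²_Task 6 = ((15−5)/6)² = 2.778

Forward pass:
ES_Task 1 = 0; EF_Task 1 = 7
ES_Task 2 = 0; EF_Task 2 = 10
ES_Task 3 = 0; EF_Task 3 = 11
ES_Task 4 = max(EF_Task 1=7, EF_Task 3=11) = 11; EF_Task 4 = 11+5 = 16
ES_Task 5 = max(EF_Task 2=10, EF_Task 3=11) = 11; EF_Task 5 = 11+8 = 19
ES_Task 6 = max(EF_Task 4=16, EF_Task 5=19) = 19; EF_Task 6 = 19+8 = 27
Expected project duration μ = 27 weeks. Critical path: Task 3 → Task 5 → Task 6.

Variance along critical path = 1.000 + 1.778 + 2.778 = 5.556; σ = √5.556 = 2.357 weeks.
Z = (23 − 27) / 2.357 = -1.697
P(T ≤ 23) = Φ(-1.697) ≈ 0.045

0.045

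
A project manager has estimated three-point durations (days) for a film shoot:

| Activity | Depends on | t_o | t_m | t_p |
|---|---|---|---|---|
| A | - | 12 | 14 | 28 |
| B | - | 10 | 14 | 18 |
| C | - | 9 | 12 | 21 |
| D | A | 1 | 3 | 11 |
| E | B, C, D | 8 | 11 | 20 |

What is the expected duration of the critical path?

32 days

te_A = (12 + 4·14 + 28)/6 = 96/6 = 16
te_B = (10 + 4·14 + 18)/6 = 84/6 = 14
te_C = (9 + 4·12 + 21)/6 = 78/6 = 13
te_D = (1 + 4·3 + 11)/6 = 24/6 = 4
te_E = (8 + 4·11 + 20)/6 = 72/6 = 12

Forward pass:
ES_A = 0; EF_A = 16
ES_B = 0; EF_B = 14
ES_C = 0; EF_C = 13
ES_D = 16; EF_D = 16+4 = 20
ES_E = max(EF_B=14, EF_C=13, EF_D=20) = 20; EF_E = 20+12 = 32
Expected project duration μ = 32 days. Critical path: A → D → E.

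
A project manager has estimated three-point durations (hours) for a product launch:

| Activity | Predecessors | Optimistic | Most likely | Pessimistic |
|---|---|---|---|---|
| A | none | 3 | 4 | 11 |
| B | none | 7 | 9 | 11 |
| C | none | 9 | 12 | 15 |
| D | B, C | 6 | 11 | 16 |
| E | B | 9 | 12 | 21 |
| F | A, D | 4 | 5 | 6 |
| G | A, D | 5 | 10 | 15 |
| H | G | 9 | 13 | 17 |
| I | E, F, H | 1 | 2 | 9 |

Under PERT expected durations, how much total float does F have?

te_A = (3 + 4·4 + 11)/6 = 30/6 = 5
te_B = (7 + 4·9 + 11)/6 = 54/6 = 9
te_C = (9 + 4·12 + 15)/6 = 72/6 = 12
te_D = (6 + 4·11 + 16)/6 = 66/6 = 11
te_E = (9 + 4·12 + 21)/6 = 78/6 = 13
te_F = (4 + 4·5 + 6)/6 = 30/6 = 5
te_G = (5 + 4·10 + 15)/6 = 60/6 = 10
te_H = (9 + 4·13 + 17)/6 = 78/6 = 13
te_I = (1 + 4·2 + 9)/6 = 18/6 = 3

Forward pass:
ES_A = 0; EF_A = 5
ES_B = 0; EF_B = 9
ES_C = 0; EF_C = 12
ES_D = max(EF_B=9, EF_C=12) = 12; EF_D = 12+11 = 23
ES_E = 9; EF_E = 9+13 = 22
ES_F = max(EF_A=5, EF_D=23) = 23; EF_F = 23+5 = 28
ES_G = max(EF_A=5, EF_D=23) = 23; EF_G = 23+10 = 33
ES_H = 33; EF_H = 33+13 = 46
ES_I = max(EF_E=22, EF_F=28, EF_H=46) = 46; EF_I = 46+3 = 49
Expected project duration μ = 49 hours. Critical path: C → D → G → H → I.

Backward pass:
LF_I = 49; LS_I = 49−3 = 46
LF_H = LS_I = 46; LS_H = 46−13 = 33
LF_G = LS_H = 33; LS_G = 33−10 = 23
LF_F = LS_I = 46; LS_F = 46−5 = 41
LF_E = LS_I = 46; LS_E = 46−13 = 33
LF_D = min(LS_F=41, LS_G=23) = 23; LS_D = 23−11 = 12
LF_C = LS_D = 12; LS_C = 12−12 = 0
LF_B = min(LS_D=12, LS_E=33) = 12; LS_B = 12−9 = 3
LF_A = min(LS_F=41, LS_G=23) = 23; LS_A = 23−5 = 18
Slack_F = LS_F − ES_F = 41 − 23 = 18

18 hours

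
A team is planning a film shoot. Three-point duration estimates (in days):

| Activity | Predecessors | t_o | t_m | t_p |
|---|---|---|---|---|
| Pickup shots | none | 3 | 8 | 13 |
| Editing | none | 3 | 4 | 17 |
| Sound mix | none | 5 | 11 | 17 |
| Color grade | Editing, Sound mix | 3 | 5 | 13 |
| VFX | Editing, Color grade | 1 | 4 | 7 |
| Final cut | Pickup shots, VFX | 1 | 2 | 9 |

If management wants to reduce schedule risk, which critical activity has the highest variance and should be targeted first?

te_Pickup shots = (3 + 4·8 + 13)/6 = 48/6 = 8; σ²_Pickup shots = ((13−3)/6)² = 2.778
te_Editing = (3 + 4·4 + 17)/6 = 36/6 = 6; σ²_Editing = ((17−3)/6)² = 5.444
te_Sound mix = (5 + 4·11 + 17)/6 = 66/6 = 11; σ²_Sound mix = ((17−5)/6)² = 4.000
te_Color grade = (3 + 4·5 + 13)/6 = 36/6 = 6; σ²_Color grade = ((13−3)/6)² = 2.778
te_VFX = (1 + 4·4 + 7)/6 = 24/6 = 4; σ²_VFX = ((7−1)/6)² = 1.000
te_Final cut = (1 + 4·2 + 9)/6 = 18/6 = 3; σ²_Final cut = ((9−1)/6)² = 1.778

Forward pass:
ES_Pickup shots = 0; EF_Pickup shots = 8
ES_Editing = 0; EF_Editing = 6
ES_Sound mix = 0; EF_Sound mix = 11
ES_Color grade = max(EF_Editing=6, EF_Sound mix=11) = 11; EF_Color grade = 11+6 = 17
ES_VFX = max(EF_Editing=6, EF_Color grade=17) = 17; EF_VFX = 17+4 = 21
ES_Final cut = max(EF_Pickup shots=8, EF_VFX=21) = 21; EF_Final cut = 21+3 = 24
Expected project duration μ = 24 days. Critical path: Sound mix → Color grade → VFX → Final cut.

Variances on critical path: σ²_Sound mix=4.000, σ²_Color grade=2.778, σ²_VFX=1.000, σ²_Final cut=1.778.
Largest is σ²_Sound mix = 4.000.

Sound mix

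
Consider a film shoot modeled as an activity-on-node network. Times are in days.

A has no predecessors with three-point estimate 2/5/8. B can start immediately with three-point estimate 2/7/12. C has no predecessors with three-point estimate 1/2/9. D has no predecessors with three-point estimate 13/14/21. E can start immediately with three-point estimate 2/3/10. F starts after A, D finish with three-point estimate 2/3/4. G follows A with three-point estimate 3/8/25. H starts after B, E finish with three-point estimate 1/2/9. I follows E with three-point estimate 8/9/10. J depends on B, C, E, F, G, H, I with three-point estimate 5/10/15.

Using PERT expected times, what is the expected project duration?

te_A = (2 + 4·5 + 8)/6 = 30/6 = 5
te_B = (2 + 4·7 + 12)/6 = 42/6 = 7
te_C = (1 + 4·2 + 9)/6 = 18/6 = 3
te_D = (13 + 4·14 + 21)/6 = 90/6 = 15
te_E = (2 + 4·3 + 10)/6 = 24/6 = 4
te_F = (2 + 4·3 + 4)/6 = 18/6 = 3
te_G = (3 + 4·8 + 25)/6 = 60/6 = 10
te_H = (1 + 4·2 + 9)/6 = 18/6 = 3
te_I = (8 + 4·9 + 10)/6 = 54/6 = 9
te_J = (5 + 4·10 + 15)/6 = 60/6 = 10

Forward pass:
ES_A = 0; EF_A = 5
ES_B = 0; EF_B = 7
ES_C = 0; EF_C = 3
ES_D = 0; EF_D = 15
ES_E = 0; EF_E = 4
ES_F = max(EF_A=5, EF_D=15) = 15; EF_F = 15+3 = 18
ES_G = 5; EF_G = 5+10 = 15
ES_H = max(EF_B=7, EF_E=4) = 7; EF_H = 7+3 = 10
ES_I = 4; EF_I = 4+9 = 13
ES_J = max(EF_B=7, EF_C=3, EF_E=4, EF_F=18, EF_G=15, EF_H=10, EF_I=13) = 18; EF_J = 18+10 = 28
Expected project duration μ = 28 days. Critical path: D → F → J.

28 days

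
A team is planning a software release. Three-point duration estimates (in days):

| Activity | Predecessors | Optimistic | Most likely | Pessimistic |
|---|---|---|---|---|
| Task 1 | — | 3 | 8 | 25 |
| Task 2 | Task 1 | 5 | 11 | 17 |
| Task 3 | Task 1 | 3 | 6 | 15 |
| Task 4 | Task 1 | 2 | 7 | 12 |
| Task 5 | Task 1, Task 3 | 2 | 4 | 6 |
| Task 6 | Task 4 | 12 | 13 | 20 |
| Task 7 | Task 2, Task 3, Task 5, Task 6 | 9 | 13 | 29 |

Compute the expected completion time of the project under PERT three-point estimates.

te_Task 1 = (3 + 4·8 + 25)/6 = 60/6 = 10
te_Task 2 = (5 + 4·11 + 17)/6 = 66/6 = 11
te_Task 3 = (3 + 4·6 + 15)/6 = 42/6 = 7
te_Task 4 = (2 + 4·7 + 12)/6 = 42/6 = 7
te_Task 5 = (2 + 4·4 + 6)/6 = 24/6 = 4
te_Task 6 = (12 + 4·13 + 20)/6 = 84/6 = 14
te_Task 7 = (9 + 4·13 + 29)/6 = 90/6 = 15

Forward pass:
ES_Task 1 = 0; EF_Task 1 = 10
ES_Task 2 = 10; EF_Task 2 = 10+11 = 21
ES_Task 3 = 10; EF_Task 3 = 10+7 = 17
ES_Task 4 = 10; EF_Task 4 = 10+7 = 17
ES_Task 5 = max(EF_Task 1=10, EF_Task 3=17) = 17; EF_Task 5 = 17+4 = 21
ES_Task 6 = 17; EF_Task 6 = 17+14 = 31
ES_Task 7 = max(EF_Task 2=21, EF_Task 3=17, EF_Task 5=21, EF_Task 6=31) = 31; EF_Task 7 = 31+15 = 46
Expected project duration μ = 46 days. Critical path: Task 1 → Task 4 → Task 6 → Task 7.

46 days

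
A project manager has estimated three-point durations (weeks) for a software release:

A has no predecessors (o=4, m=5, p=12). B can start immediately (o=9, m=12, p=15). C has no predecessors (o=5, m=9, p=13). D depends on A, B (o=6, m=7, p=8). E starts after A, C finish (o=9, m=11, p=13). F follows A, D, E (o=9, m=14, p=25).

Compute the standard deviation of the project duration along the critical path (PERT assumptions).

3.06 weeks

te_A = (4 + 4·5 + 12)/6 = 36/6 = 6; σ²_A = ((12−4)/6)² = 1.778
te_B = (9 + 4·12 + 15)/6 = 72/6 = 12; σ²_B = ((15−9)/6)² = 1.000
te_C = (5 + 4·9 + 13)/6 = 54/6 = 9; σ²_C = ((13−5)/6)² = 1.778
te_D = (6 + 4·7 + 8)/6 = 42/6 = 7; σ²_D = ((8−6)/6)² = 0.111
te_E = (9 + 4·11 + 13)/6 = 66/6 = 11; σ²_E = ((13−9)/6)² = 0.444
te_F = (9 + 4·14 + 25)/6 = 90/6 = 15; σ²_F = ((25−9)/6)² = 7.111

Forward pass:
ES_A = 0; EF_A = 6
ES_B = 0; EF_B = 12
ES_C = 0; EF_C = 9
ES_D = max(EF_A=6, EF_B=12) = 12; EF_D = 12+7 = 19
ES_E = max(EF_A=6, EF_C=9) = 9; EF_E = 9+11 = 20
ES_F = max(EF_A=6, EF_D=19, EF_E=20) = 20; EF_F = 20+15 = 35
Expected project duration μ = 35 weeks. Critical path: C → E → F.

Variance along critical path = 1.778 + 0.444 + 7.111 = 9.333
σ = √9.333 = 3.055 weeks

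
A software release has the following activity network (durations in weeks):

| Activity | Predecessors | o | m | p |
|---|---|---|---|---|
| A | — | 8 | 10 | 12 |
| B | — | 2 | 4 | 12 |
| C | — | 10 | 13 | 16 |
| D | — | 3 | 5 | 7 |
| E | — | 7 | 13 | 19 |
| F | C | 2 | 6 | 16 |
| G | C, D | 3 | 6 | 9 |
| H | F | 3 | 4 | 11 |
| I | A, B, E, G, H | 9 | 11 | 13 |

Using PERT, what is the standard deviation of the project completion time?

2.94 weeks

te_A = (8 + 4·10 + 12)/6 = 60/6 = 10; σ²_A = ((12−8)/6)² = 0.444
te_B = (2 + 4·4 + 12)/6 = 30/6 = 5; σ²_B = ((12−2)/6)² = 2.778
te_C = (10 + 4·13 + 16)/6 = 78/6 = 13; σ²_C = ((16−10)/6)² = 1.000
te_D = (3 + 4·5 + 7)/6 = 30/6 = 5; σ²_D = ((7−3)/6)² = 0.444
te_E = (7 + 4·13 + 19)/6 = 78/6 = 13; σ²_E = ((19−7)/6)² = 4.000
te_F = (2 + 4·6 + 16)/6 = 42/6 = 7; σ²_F = ((16−2)/6)² = 5.444
te_G = (3 + 4·6 + 9)/6 = 36/6 = 6; σ²_G = ((9−3)/6)² = 1.000
te_H = (3 + 4·4 + 11)/6 = 30/6 = 5; σ²_H = ((11−3)/6)² = 1.778
te_I = (9 + 4·11 + 13)/6 = 66/6 = 11; σ²_I = ((13−9)/6)² = 0.444

Forward pass:
ES_A = 0; EF_A = 10
ES_B = 0; EF_B = 5
ES_C = 0; EF_C = 13
ES_D = 0; EF_D = 5
ES_E = 0; EF_E = 13
ES_F = 13; EF_F = 13+7 = 20
ES_G = max(EF_C=13, EF_D=5) = 13; EF_G = 13+6 = 19
ES_H = 20; EF_H = 20+5 = 25
ES_I = max(EF_A=10, EF_B=5, EF_E=13, EF_G=19, EF_H=25) = 25; EF_I = 25+11 = 36
Expected project duration μ = 36 weeks. Critical path: C → F → H → I.

Variance along critical path = 1.000 + 5.444 + 1.778 + 0.444 = 8.667
σ = √8.667 = 2.944 weeks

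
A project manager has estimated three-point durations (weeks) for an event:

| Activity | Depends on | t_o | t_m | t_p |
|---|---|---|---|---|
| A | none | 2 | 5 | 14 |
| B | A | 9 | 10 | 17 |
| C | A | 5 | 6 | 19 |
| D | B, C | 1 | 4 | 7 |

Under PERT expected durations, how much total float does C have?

3 weeks

te_A = (2 + 4·5 + 14)/6 = 36/6 = 6
te_B = (9 + 4·10 + 17)/6 = 66/6 = 11
te_C = (5 + 4·6 + 19)/6 = 48/6 = 8
te_D = (1 + 4·4 + 7)/6 = 24/6 = 4

Forward pass:
ES_A = 0; EF_A = 6
ES_B = 6; EF_B = 6+11 = 17
ES_C = 6; EF_C = 6+8 = 14
ES_D = max(EF_B=17, EF_C=14) = 17; EF_D = 17+4 = 21
Expected project duration μ = 21 weeks. Critical path: A → B → D.

Backward pass:
LF_D = 21; LS_D = 21−4 = 17
LF_C = LS_D = 17; LS_C = 17−8 = 9
LF_B = LS_D = 17; LS_B = 17−11 = 6
LF_A = min(LS_B=6, LS_C=9) = 6; LS_A = 6−6 = 0
Slack_C = LS_C − ES_C = 9 − 6 = 3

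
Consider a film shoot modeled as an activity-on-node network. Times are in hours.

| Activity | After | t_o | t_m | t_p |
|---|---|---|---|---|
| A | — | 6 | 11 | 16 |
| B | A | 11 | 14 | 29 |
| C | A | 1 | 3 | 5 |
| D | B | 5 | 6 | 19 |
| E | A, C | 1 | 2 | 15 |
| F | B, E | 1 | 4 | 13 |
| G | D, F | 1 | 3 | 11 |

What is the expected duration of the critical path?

39 hours

te_A = (6 + 4·11 + 16)/6 = 66/6 = 11
te_B = (11 + 4·14 + 29)/6 = 96/6 = 16
te_C = (1 + 4·3 + 5)/6 = 18/6 = 3
te_D = (5 + 4·6 + 19)/6 = 48/6 = 8
te_E = (1 + 4·2 + 15)/6 = 24/6 = 4
te_F = (1 + 4·4 + 13)/6 = 30/6 = 5
te_G = (1 + 4·3 + 11)/6 = 24/6 = 4

Forward pass:
ES_A = 0; EF_A = 11
ES_B = 11; EF_B = 11+16 = 27
ES_C = 11; EF_C = 11+3 = 14
ES_D = 27; EF_D = 27+8 = 35
ES_E = max(EF_A=11, EF_C=14) = 14; EF_E = 14+4 = 18
ES_F = max(EF_B=27, EF_E=18) = 27; EF_F = 27+5 = 32
ES_G = max(EF_D=35, EF_F=32) = 35; EF_G = 35+4 = 39
Expected project duration μ = 39 hours. Critical path: A → B → D → G.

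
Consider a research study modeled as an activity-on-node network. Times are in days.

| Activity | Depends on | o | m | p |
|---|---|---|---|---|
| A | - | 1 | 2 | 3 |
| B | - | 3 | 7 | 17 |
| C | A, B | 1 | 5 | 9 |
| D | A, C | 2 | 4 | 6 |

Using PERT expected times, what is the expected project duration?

te_A = (1 + 4·2 + 3)/6 = 12/6 = 2
te_B = (3 + 4·7 + 17)/6 = 48/6 = 8
te_C = (1 + 4·5 + 9)/6 = 30/6 = 5
te_D = (2 + 4·4 + 6)/6 = 24/6 = 4

Forward pass:
ES_A = 0; EF_A = 2
ES_B = 0; EF_B = 8
ES_C = max(EF_A=2, EF_B=8) = 8; EF_C = 8+5 = 13
ES_D = max(EF_A=2, EF_C=13) = 13; EF_D = 13+4 = 17
Expected project duration μ = 17 days. Critical path: B → C → D.

17 days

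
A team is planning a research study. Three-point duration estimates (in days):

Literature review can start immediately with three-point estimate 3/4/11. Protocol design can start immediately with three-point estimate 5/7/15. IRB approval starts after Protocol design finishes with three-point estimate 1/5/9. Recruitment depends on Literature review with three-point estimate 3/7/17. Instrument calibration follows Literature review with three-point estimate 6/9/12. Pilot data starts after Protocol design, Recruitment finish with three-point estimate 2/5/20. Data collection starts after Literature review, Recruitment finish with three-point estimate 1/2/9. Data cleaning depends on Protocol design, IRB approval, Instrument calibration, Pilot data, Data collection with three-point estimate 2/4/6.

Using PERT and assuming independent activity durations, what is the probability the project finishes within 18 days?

0.071

te_Literature review = (3 + 4·4 + 11)/6 = 30/6 = 5; σ²_Literature review = ((11−3)/6)² = 1.778
te_Protocol design = (5 + 4·7 + 15)/6 = 48/6 = 8; σ²_Protocol design = ((15−5)/6)² = 2.778
te_IRB approval = (1 + 4·5 + 9)/6 = 30/6 = 5; σ²_IRB approval = ((9−1)/6)² = 1.778
te_Recruitment = (3 + 4·7 + 17)/6 = 48/6 = 8; σ²_Recruitment = ((17−3)/6)² = 5.444
te_Instrument calibration = (6 + 4·9 + 12)/6 = 54/6 = 9; σ²_Instrument calibration = ((12−6)/6)² = 1.000
te_Pilot data = (2 + 4·5 + 20)/6 = 42/6 = 7; σ²_Pilot data = ((20−2)/6)² = 9.000
te_Data collection = (1 + 4·2 + 9)/6 = 18/6 = 3; σ²_Data collection = ((9−1)/6)² = 1.778
te_Data cleaning = (2 + 4·4 + 6)/6 = 24/6 = 4; σ²_Data cleaning = ((6−2)/6)² = 0.444

Forward pass:
ES_Literature review = 0; EF_Literature review = 5
ES_Protocol design = 0; EF_Protocol design = 8
ES_IRB approval = 8; EF_IRB approval = 8+5 = 13
ES_Recruitment = 5; EF_Recruitment = 5+8 = 13
ES_Instrument calibration = 5; EF_Instrument calibration = 5+9 = 14
ES_Pilot data = max(EF_Protocol design=8, EF_Recruitment=13) = 13; EF_Pilot data = 13+7 = 20
ES_Data collection = max(EF_Literature review=5, EF_Recruitment=13) = 13; EF_Data collection = 13+3 = 16
ES_Data cleaning = max(EF_Protocol design=8, EF_IRB approval=13, EF_Instrument calibration=14, EF_Pilot data=20, EF_Data collection=16) = 20; EF_Data cleaning = 20+4 = 24
Expected project duration μ = 24 days. Critical path: Literature review → Recruitment → Pilot data → Data cleaning.

Variance along critical path = 1.778 + 5.444 + 9.000 + 0.444 = 16.667; σ = √16.667 = 4.082 days.
Z = (18 − 24) / 4.082 = -1.470
P(T ≤ 18) = Φ(-1.470) ≈ 0.071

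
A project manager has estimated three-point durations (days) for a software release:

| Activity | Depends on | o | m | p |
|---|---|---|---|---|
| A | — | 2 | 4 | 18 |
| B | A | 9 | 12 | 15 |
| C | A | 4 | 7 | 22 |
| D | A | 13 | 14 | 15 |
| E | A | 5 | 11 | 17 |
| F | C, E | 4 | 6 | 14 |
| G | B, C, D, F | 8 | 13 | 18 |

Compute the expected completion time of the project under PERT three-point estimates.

37 days

te_A = (2 + 4·4 + 18)/6 = 36/6 = 6
te_B = (9 + 4·12 + 15)/6 = 72/6 = 12
te_C = (4 + 4·7 + 22)/6 = 54/6 = 9
te_D = (13 + 4·14 + 15)/6 = 84/6 = 14
te_E = (5 + 4·11 + 17)/6 = 66/6 = 11
te_F = (4 + 4·6 + 14)/6 = 42/6 = 7
te_G = (8 + 4·13 + 18)/6 = 78/6 = 13

Forward pass:
ES_A = 0; EF_A = 6
ES_B = 6; EF_B = 6+12 = 18
ES_C = 6; EF_C = 6+9 = 15
ES_D = 6; EF_D = 6+14 = 20
ES_E = 6; EF_E = 6+11 = 17
ES_F = max(EF_C=15, EF_E=17) = 17; EF_F = 17+7 = 24
ES_G = max(EF_B=18, EF_C=15, EF_D=20, EF_F=24) = 24; EF_G = 24+13 = 37
Expected project duration μ = 37 days. Critical path: A → E → F → G.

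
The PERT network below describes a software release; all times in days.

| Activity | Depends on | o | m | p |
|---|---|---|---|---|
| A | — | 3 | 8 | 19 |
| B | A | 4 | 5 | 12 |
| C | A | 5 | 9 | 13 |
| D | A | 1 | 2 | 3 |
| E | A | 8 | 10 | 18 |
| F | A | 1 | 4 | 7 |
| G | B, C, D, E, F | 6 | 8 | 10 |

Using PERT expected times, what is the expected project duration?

te_A = (3 + 4·8 + 19)/6 = 54/6 = 9
te_B = (4 + 4·5 + 12)/6 = 36/6 = 6
te_C = (5 + 4·9 + 13)/6 = 54/6 = 9
te_D = (1 + 4·2 + 3)/6 = 12/6 = 2
te_E = (8 + 4·10 + 18)/6 = 66/6 = 11
te_F = (1 + 4·4 + 7)/6 = 24/6 = 4
te_G = (6 + 4·8 + 10)/6 = 48/6 = 8

Forward pass:
ES_A = 0; EF_A = 9
ES_B = 9; EF_B = 9+6 = 15
ES_C = 9; EF_C = 9+9 = 18
ES_D = 9; EF_D = 9+2 = 11
ES_E = 9; EF_E = 9+11 = 20
ES_F = 9; EF_F = 9+4 = 13
ES_G = max(EF_B=15, EF_C=18, EF_D=11, EF_E=20, EF_F=13) = 20; EF_G = 20+8 = 28
Expected project duration μ = 28 days. Critical path: A → E → G.

28 days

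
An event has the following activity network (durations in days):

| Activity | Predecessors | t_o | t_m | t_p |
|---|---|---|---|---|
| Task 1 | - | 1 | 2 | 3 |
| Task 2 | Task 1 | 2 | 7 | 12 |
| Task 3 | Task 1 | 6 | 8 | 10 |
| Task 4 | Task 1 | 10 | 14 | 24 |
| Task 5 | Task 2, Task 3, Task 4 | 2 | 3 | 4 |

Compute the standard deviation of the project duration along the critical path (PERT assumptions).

2.38 days

te_Task 1 = (1 + 4·2 + 3)/6 = 12/6 = 2; σ²_Task 1 = ((3−1)/6)² = 0.111
te_Task 2 = (2 + 4·7 + 12)/6 = 42/6 = 7; σ²_Task 2 = ((12−2)/6)² = 2.778
te_Task 3 = (6 + 4·8 + 10)/6 = 48/6 = 8; σ²_Task 3 = ((10−6)/6)² = 0.444
te_Task 4 = (10 + 4·14 + 24)/6 = 90/6 = 15; σ²_Task 4 = ((24−10)/6)² = 5.444
te_Task 5 = (2 + 4·3 + 4)/6 = 18/6 = 3; σ²_Task 5 = ((4−2)/6)² = 0.111

Forward pass:
ES_Task 1 = 0; EF_Task 1 = 2
ES_Task 2 = 2; EF_Task 2 = 2+7 = 9
ES_Task 3 = 2; EF_Task 3 = 2+8 = 10
ES_Task 4 = 2; EF_Task 4 = 2+15 = 17
ES_Task 5 = max(EF_Task 2=9, EF_Task 3=10, EF_Task 4=17) = 17; EF_Task 5 = 17+3 = 20
Expected project duration μ = 20 days. Critical path: Task 1 → Task 4 → Task 5.

Variance along critical path = 0.111 + 5.444 + 0.111 = 5.667
σ = √5.667 = 2.380 days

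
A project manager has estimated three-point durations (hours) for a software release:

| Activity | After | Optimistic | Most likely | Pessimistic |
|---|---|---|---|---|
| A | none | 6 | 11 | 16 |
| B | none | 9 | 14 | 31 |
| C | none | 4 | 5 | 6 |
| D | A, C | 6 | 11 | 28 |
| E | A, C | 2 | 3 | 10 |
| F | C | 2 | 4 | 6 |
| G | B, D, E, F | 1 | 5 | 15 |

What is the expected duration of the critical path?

te_A = (6 + 4·11 + 16)/6 = 66/6 = 11
te_B = (9 + 4·14 + 31)/6 = 96/6 = 16
te_C = (4 + 4·5 + 6)/6 = 30/6 = 5
te_D = (6 + 4·11 + 28)/6 = 78/6 = 13
te_E = (2 + 4·3 + 10)/6 = 24/6 = 4
te_F = (2 + 4·4 + 6)/6 = 24/6 = 4
te_G = (1 + 4·5 + 15)/6 = 36/6 = 6

Forward pass:
ES_A = 0; EF_A = 11
ES_B = 0; EF_B = 16
ES_C = 0; EF_C = 5
ES_D = max(EF_A=11, EF_C=5) = 11; EF_D = 11+13 = 24
ES_E = max(EF_A=11, EF_C=5) = 11; EF_E = 11+4 = 15
ES_F = 5; EF_F = 5+4 = 9
ES_G = max(EF_B=16, EF_D=24, EF_E=15, EF_F=9) = 24; EF_G = 24+6 = 30
Expected project duration μ = 30 hours. Critical path: A → D → G.

30 hours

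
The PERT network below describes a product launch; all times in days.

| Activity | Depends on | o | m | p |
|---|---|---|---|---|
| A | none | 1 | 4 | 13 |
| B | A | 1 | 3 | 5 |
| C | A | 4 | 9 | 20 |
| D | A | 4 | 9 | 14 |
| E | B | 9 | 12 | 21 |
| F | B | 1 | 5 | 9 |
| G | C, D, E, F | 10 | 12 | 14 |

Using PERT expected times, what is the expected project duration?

te_A = (1 + 4·4 + 13)/6 = 30/6 = 5
te_B = (1 + 4·3 + 5)/6 = 18/6 = 3
te_C = (4 + 4·9 + 20)/6 = 60/6 = 10
te_D = (4 + 4·9 + 14)/6 = 54/6 = 9
te_E = (9 + 4·12 + 21)/6 = 78/6 = 13
te_F = (1 + 4·5 + 9)/6 = 30/6 = 5
te_G = (10 + 4·12 + 14)/6 = 72/6 = 12

Forward pass:
ES_A = 0; EF_A = 5
ES_B = 5; EF_B = 5+3 = 8
ES_C = 5; EF_C = 5+10 = 15
ES_D = 5; EF_D = 5+9 = 14
ES_E = 8; EF_E = 8+13 = 21
ES_F = 8; EF_F = 8+5 = 13
ES_G = max(EF_C=15, EF_D=14, EF_E=21, EF_F=13) = 21; EF_G = 21+12 = 33
Expected project duration μ = 33 days. Critical path: A → B → E → G.

33 days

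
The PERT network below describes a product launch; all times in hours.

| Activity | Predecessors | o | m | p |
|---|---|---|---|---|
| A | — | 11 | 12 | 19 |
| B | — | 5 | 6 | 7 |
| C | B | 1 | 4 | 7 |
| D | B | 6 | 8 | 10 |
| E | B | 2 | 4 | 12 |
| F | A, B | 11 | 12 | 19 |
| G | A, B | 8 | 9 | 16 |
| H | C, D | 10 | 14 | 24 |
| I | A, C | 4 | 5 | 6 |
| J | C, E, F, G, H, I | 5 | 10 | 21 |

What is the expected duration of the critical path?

40 hours

te_A = (11 + 4·12 + 19)/6 = 78/6 = 13
te_B = (5 + 4·6 + 7)/6 = 36/6 = 6
te_C = (1 + 4·4 + 7)/6 = 24/6 = 4
te_D = (6 + 4·8 + 10)/6 = 48/6 = 8
te_E = (2 + 4·4 + 12)/6 = 30/6 = 5
te_F = (11 + 4·12 + 19)/6 = 78/6 = 13
te_G = (8 + 4·9 + 16)/6 = 60/6 = 10
te_H = (10 + 4·14 + 24)/6 = 90/6 = 15
te_I = (4 + 4·5 + 6)/6 = 30/6 = 5
te_J = (5 + 4·10 + 21)/6 = 66/6 = 11

Forward pass:
ES_A = 0; EF_A = 13
ES_B = 0; EF_B = 6
ES_C = 6; EF_C = 6+4 = 10
ES_D = 6; EF_D = 6+8 = 14
ES_E = 6; EF_E = 6+5 = 11
ES_F = max(EF_A=13, EF_B=6) = 13; EF_F = 13+13 = 26
ES_G = max(EF_A=13, EF_B=6) = 13; EF_G = 13+10 = 23
ES_H = max(EF_C=10, EF_D=14) = 14; EF_H = 14+15 = 29
ES_I = max(EF_A=13, EF_C=10) = 13; EF_I = 13+5 = 18
ES_J = max(EF_C=10, EF_E=11, EF_F=26, EF_G=23, EF_H=29, EF_I=18) = 29; EF_J = 29+11 = 40
Expected project duration μ = 40 hours. Critical path: B → D → H → J.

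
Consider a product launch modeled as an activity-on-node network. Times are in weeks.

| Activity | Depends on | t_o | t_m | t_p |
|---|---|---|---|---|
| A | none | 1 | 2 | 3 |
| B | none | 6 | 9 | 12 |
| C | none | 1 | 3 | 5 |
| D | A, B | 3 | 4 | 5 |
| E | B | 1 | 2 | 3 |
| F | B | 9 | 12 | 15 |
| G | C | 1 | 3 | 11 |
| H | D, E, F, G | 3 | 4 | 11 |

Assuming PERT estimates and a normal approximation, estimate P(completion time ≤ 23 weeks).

0.061

te_A = (1 + 4·2 + 3)/6 = 12/6 = 2; σ²_A = ((3−1)/6)² = 0.111
te_B = (6 + 4·9 + 12)/6 = 54/6 = 9; σ²_B = ((12−6)/6)² = 1.000
te_C = (1 + 4·3 + 5)/6 = 18/6 = 3; σ²_C = ((5−1)/6)² = 0.444
te_D = (3 + 4·4 + 5)/6 = 24/6 = 4; σ²_D = ((5−3)/6)² = 0.111
te_E = (1 + 4·2 + 3)/6 = 12/6 = 2; σ²_E = ((3−1)/6)² = 0.111
te_F = (9 + 4·12 + 15)/6 = 72/6 = 12; σ²_F = ((15−9)/6)² = 1.000
te_G = (1 + 4·3 + 11)/6 = 24/6 = 4; σ²_G = ((11−1)/6)² = 2.778
te_H = (3 + 4·4 + 11)/6 = 30/6 = 5; σ²_H = ((11−3)/6)² = 1.778

Forward pass:
ES_A = 0; EF_A = 2
ES_B = 0; EF_B = 9
ES_C = 0; EF_C = 3
ES_D = max(EF_A=2, EF_B=9) = 9; EF_D = 9+4 = 13
ES_E = 9; EF_E = 9+2 = 11
ES_F = 9; EF_F = 9+12 = 21
ES_G = 3; EF_G = 3+4 = 7
ES_H = max(EF_D=13, EF_E=11, EF_F=21, EF_G=7) = 21; EF_H = 21+5 = 26
Expected project duration μ = 26 weeks. Critical path: B → F → H.

Variance along critical path = 1.000 + 1.000 + 1.778 = 3.778; σ = √3.778 = 1.944 weeks.
Z = (23 − 26) / 1.944 = -1.543
P(T ≤ 23) = Φ(-1.543) ≈ 0.061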